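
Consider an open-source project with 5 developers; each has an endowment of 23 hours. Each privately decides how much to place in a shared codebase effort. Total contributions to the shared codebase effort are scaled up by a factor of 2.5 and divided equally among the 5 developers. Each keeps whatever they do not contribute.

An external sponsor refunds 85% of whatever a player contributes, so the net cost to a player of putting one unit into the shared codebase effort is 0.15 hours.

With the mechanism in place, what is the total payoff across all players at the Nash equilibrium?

With the mechanism, a contributed unit returns (2.5/5) / 0.15 = 3.3333 per unit of net cost to the contributor — now above 1 — so contributing fully is weakly dominant for every player.
At the Nash equilibrium everyone contributes 23. Group total payoff = 5 × (23 × 0.85 + 2.5 × 23) = 385.25.

385.25 hours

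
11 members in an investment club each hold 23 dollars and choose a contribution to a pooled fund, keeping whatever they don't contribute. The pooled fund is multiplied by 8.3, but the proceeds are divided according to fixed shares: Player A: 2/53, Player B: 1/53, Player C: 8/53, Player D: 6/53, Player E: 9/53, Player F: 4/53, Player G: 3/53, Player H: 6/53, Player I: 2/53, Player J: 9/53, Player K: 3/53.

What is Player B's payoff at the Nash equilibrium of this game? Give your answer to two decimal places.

Each unit j contributes comes back to j as 8.3 × (j's share), so j prefers to contribute only if that share exceeds 1/8.3 = 0.1205; otherwise keeping the unit dominates.
Player C, Player E and Player J are above the threshold, contributing 23 each; the remaining 8 contribute 0. Total contributed: 69.
Player B keeps 23 and receives 8.3 × 69 × 1/53 = 10.81 from the pooled fund, for a payoff of 33.81.

33.81 dollars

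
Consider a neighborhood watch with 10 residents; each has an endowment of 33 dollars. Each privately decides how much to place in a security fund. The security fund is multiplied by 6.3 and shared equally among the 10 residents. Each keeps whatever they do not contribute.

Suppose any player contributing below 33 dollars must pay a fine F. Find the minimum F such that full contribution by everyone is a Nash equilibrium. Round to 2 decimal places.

12.21 dollars

Given the others contribute fully, the best deviation is to contribute 0 (any partial contribution still incurs the fine and gives up units whose private return 0.6300 is below 1).
Deviating from 33 to 0 saves 33 dollars but forfeits the deviator's share of the drop in the security fund: 6.3/10 × 33 = 20.79.
So the deviation gain is 33 − 20.79 = 12.21, and the fine must be at least 12.21 dollars to wipe it out.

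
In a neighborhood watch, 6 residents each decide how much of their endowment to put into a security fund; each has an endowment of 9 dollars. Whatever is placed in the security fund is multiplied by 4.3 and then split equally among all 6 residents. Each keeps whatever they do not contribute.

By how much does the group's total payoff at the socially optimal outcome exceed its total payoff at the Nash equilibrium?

178.20 dollars

Each contributed unit returns 4.3/6 = 0.7167 to its contributor — below 1 — so contributing 0 is dominant for every player. At the Nash equilibrium everyone keeps their 9, and the group total is 6 × 9 = 54.
Each contributed unit returns 4.300 to the group as a whole (0.7167 to each of 6 players), which exceeds 1, so the social optimum is full contribution: group total = 4.300 × 54 = 232.20.
Efficiency loss = 232.20 − 54 = 178.20.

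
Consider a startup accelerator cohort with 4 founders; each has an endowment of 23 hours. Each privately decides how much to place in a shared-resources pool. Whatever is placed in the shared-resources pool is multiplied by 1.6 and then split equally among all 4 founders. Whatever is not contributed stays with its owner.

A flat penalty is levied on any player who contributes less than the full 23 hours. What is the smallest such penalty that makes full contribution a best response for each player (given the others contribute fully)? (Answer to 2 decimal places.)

Given the others contribute fully, the best deviation is to contribute 0 (any partial contribution still incurs the fine and gives up units whose private return 0.4000 is below 1).
Deviating from 23 to 0 saves 23 hours but forfeits the deviator's share of the drop in the shared-resources pool: 1.6/4 × 23 = 9.20.
So the deviation gain is 23 − 9.20 = 13.80, and the fine must be at least 13.80 hours to wipe it out.

13.80 hours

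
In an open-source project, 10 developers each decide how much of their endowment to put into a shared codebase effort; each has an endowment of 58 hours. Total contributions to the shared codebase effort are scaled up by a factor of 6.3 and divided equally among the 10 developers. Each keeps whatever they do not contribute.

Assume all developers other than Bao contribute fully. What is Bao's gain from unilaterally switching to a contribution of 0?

Switching from a contribution of 58 to 0 lets Bao keep an extra 58 hours, but lowers the shared codebase effort by 58, which costs Bao their own share of that drop: 6.3/10 × 58 = 36.54.
Net gain = 58 − 36.54 = 21.46. The private return per contributed unit (0.6300) is below 1, so free-riding is indeed the best response regardless of what the others do.

21.46 hours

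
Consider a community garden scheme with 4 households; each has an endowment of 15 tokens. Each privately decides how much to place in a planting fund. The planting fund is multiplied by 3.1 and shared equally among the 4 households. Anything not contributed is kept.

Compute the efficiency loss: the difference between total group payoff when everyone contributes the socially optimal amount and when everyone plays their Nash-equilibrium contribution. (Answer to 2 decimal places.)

Each contributed unit returns 3.1/4 = 0.7750 to its contributor — below 1 — so contributing 0 is dominant for every player. At the Nash equilibrium everyone keeps their 15, and the group total is 4 × 15 = 60.
Each contributed unit returns 3.100 to the group as a whole (0.7750 to each of 4 players), which exceeds 1, so the social optimum is full contribution: group total = 3.100 × 60 = 186.00.
Efficiency loss = 186.00 − 60 = 126.00.

126.00 tokens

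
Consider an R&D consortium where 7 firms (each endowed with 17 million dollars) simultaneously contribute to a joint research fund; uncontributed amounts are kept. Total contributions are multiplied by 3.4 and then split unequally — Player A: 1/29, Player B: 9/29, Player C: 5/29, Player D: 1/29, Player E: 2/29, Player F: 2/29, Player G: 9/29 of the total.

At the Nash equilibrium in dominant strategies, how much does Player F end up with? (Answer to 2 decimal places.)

For player j, contributing a unit is worthwhile iff 3.4 × (j's share) ≥ 1, i.e. iff j's share is at least 0.2941.
Player B and Player G are above the threshold, contributing 17 each; the remaining 5 contribute 0. Total contributed: 34.
Player F keeps 17 and receives 3.4 × 34 × 2/29 = 7.97 from the joint research fund, for a payoff of 24.97.

24.97 million dollars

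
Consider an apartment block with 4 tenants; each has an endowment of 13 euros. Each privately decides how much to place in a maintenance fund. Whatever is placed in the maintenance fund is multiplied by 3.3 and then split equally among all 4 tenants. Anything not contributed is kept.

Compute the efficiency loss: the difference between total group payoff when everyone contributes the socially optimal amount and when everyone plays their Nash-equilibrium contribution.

Each contributed unit returns 3.3/4 = 0.8250 to its contributor — below 1 — so contributing 0 is dominant for every player. At the Nash equilibrium everyone keeps their 13, and the group total is 4 × 13 = 52.
Each contributed unit returns 3.300 to the group as a whole (0.8250 to each of 4 players), which exceeds 1, so the social optimum is full contribution: group total = 3.300 × 52 = 171.60.
Efficiency loss = 171.60 − 52 = 119.60.

119.60 euros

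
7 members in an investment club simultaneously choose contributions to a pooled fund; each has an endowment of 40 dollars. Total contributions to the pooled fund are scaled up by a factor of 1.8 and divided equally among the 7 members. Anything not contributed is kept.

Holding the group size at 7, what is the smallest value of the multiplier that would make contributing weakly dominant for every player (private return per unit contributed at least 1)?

7

A contributed unit returns (multiplier)/7 to its contributor.
This reaches 1 exactly when the multiplier is 7.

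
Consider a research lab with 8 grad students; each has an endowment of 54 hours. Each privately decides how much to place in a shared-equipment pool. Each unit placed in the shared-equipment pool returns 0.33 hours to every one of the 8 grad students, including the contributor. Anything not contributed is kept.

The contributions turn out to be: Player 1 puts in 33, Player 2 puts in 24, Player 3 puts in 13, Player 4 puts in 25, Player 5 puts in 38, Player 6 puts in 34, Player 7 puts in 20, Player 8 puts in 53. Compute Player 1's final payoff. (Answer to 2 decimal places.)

Total contributed: 33 + 24 + 13 + 25 + 38 + 34 + 20 + 53 = 240.
Each receives 0.33 × 240 = 79.20 from the shared-equipment pool.
Player 1 keeps 54 − 33 = 21, so Player 1's payoff is 21 + 79.20 = 100.20.

100.20 hours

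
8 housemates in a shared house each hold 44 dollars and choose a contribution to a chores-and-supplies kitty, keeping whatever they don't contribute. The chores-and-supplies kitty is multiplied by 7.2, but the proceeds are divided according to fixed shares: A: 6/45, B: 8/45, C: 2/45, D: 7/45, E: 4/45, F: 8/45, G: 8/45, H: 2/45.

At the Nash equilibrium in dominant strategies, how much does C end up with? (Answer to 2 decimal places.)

For player j, contributing a unit is worthwhile iff 7.2 × (j's share) ≥ 1, i.e. iff j's share is at least 0.1389.
B, D, F and G are above the threshold, contributing 44 each; the remaining 4 contribute 0. Total contributed: 176.
C keeps 44 and receives 7.2 × 176 × 2/45 = 56.32 from the chores-and-supplies kitty, for a payoff of 100.32.

100.32 dollars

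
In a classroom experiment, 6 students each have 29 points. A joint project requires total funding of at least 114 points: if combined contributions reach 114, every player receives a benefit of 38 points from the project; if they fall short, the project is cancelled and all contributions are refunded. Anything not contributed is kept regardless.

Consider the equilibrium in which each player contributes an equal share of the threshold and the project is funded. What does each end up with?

Equal share of the threshold: 114/6 = 19.
At this profile no one gains by cutting their contribution: any cut drops the total below 114, the project is cancelled, contributions are refunded, and the deviator ends with 29, which is less than 29 − 19 + 38 = 48. Contributing more than 19 just wastes the excess. So contributing exactly 19 is a best response.
Each player's payoff: 29 − 19 + 38 = 48.

48 points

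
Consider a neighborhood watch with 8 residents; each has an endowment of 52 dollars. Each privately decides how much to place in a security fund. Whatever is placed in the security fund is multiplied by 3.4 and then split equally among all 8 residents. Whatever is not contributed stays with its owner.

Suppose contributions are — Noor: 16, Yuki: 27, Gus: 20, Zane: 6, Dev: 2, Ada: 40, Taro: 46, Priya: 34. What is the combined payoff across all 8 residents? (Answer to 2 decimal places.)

Total contributed: 16 + 27 + 20 + 6 + 2 + 40 + 46 + 34 = 191; total kept: 8 × 52 − 191 = 225.
The security fund pays out 3.4 × 191 = 649.40 in aggregate.
Group total = 225 + 649.40 = 874.40.

874.40 dollars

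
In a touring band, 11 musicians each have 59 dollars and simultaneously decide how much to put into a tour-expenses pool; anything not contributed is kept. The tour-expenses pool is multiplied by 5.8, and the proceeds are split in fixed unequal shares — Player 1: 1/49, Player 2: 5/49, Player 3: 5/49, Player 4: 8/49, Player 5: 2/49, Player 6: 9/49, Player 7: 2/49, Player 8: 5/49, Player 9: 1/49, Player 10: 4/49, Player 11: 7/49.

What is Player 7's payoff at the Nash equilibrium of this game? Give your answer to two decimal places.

A player with share s gets back 5.8·s per unit contributed, so full contribution is dominant for anyone with s > 1/5.8 = 0.1724 and zero contribution is dominant for anyone below.
The only share above 0.1724 is Player 6's 9/49, contributing 59; the remaining 10 contribute 0. Total contributed: 59.
Player 7 keeps 59 and receives 5.8 × 59 × 2/49 = 13.97 from the tour-expenses pool, for a payoff of 72.97.

72.97 dollars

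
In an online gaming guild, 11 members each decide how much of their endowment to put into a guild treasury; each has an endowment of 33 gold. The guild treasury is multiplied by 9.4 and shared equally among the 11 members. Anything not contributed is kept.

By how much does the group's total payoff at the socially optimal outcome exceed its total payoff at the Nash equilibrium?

3049.20 gold

Each contributed unit returns 9.4/11 = 0.8545 to its contributor — below 1 — so contributing 0 is dominant for every player. At the Nash equilibrium everyone keeps their 33, and the group total is 11 × 33 = 363.
Each contributed unit returns 9.400 to the group as a whole (0.8545 to each of 11 players), which exceeds 1, so the social optimum is full contribution: group total = 9.400 × 363 = 3412.20.
Efficiency loss = 3412.20 − 363 = 3049.20.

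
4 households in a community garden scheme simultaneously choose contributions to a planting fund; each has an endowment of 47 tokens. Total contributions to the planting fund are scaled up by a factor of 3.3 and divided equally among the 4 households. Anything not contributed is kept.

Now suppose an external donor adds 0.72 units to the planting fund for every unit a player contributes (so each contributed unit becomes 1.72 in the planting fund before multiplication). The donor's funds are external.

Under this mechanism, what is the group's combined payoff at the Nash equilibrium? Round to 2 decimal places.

With the mechanism, a contributed unit returns 3.3 × 1.72 / 4 = 1.4190 per unit of net cost to the contributor — now above 1 — so contributing fully is weakly dominant for every player.
At the Nash equilibrium everyone contributes 47. Group total payoff = 3.3 × 1.72 × 188 = 1067.09.

1067.09 tokens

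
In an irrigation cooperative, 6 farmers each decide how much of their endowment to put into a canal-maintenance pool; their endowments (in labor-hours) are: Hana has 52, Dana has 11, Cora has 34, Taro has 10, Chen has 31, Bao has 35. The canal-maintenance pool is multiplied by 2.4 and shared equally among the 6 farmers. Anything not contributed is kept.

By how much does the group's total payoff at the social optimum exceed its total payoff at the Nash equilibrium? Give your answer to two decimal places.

242.20 labor-hours

The private return per contributed unit is 2.4/6 = 0.4000 < 1 for every player regardless of endowment, so the Nash equilibrium is zero contribution and the group total is Σ E_j = 52 + 11 + 34 + 10 + 31 + 35 = 173.
Each contributed unit returns 2.400 to the group, so the social optimum is full contribution by everyone: group total = 2.400 × 173 = 415.20.
Efficiency loss = (2.400 − 1) × 173 = 242.20.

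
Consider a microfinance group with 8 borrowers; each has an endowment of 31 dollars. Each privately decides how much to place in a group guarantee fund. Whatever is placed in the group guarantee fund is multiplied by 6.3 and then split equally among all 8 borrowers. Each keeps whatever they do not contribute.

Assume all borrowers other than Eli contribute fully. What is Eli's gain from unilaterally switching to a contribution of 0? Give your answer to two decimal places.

6.59 dollars

Switching from a contribution of 31 to 0 lets Eli keep an extra 31 dollars, but lowers the group guarantee fund by 31, which costs Eli their own share of that drop: 6.3/8 × 31 = 24.41.
Net gain = 31 − 24.41 = 6.59. The private return per contributed unit (0.7875) is below 1, so free-riding is indeed the best response regardless of what the others do.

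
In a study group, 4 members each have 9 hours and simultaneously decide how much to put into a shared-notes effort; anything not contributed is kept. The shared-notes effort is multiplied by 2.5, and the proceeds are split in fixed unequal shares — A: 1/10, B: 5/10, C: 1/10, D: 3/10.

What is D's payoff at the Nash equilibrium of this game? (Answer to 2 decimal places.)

15.75 hours

A player with share s gets back 2.5·s per unit contributed, so full contribution is dominant for anyone with s > 1/2.5 = 0.4000 and zero contribution is dominant for anyone below.
The only share above 0.4000 is B's 5/10, contributing 9; the remaining 3 contribute 0. Total contributed: 9.
D keeps 9 and receives 2.5 × 9 × 3/10 = 6.75 from the shared-notes effort, for a payoff of 15.75.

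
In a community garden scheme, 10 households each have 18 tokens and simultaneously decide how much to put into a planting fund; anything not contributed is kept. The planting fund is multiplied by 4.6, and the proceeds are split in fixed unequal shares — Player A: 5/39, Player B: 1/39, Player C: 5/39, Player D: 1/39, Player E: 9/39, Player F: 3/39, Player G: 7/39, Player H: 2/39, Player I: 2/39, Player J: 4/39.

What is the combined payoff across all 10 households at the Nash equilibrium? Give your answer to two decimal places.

Player j's private return per contributed unit is 4.6 × (j's share). Contributing is weakly dominant for j when that share is at least 1/4.6 = 0.2174, and contributing 0 is dominant otherwise.
Player E alone (share 9/39) is above the threshold, contributing 18; the remaining 9 contribute 0. Total contributed: 18.
The planting fund pays out 4.6 × 18 = 82.80 in total (split across the unequal shares, but the aggregate is all that matters for the group sum).
The 9 free-riders keep 18 each, adding 162. Group total = 162 + 82.80 = 244.80.

244.80 tokens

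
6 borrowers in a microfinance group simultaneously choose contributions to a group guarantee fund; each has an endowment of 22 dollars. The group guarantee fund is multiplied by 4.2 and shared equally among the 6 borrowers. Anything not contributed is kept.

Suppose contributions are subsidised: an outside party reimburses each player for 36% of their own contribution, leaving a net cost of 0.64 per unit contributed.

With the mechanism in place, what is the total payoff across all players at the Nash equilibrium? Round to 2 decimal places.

601.92 dollars

With the mechanism, a contributed unit returns (4.2/6) / 0.64 = 1.0938 per unit of net cost to the contributor — now above 1 — so contributing fully is weakly dominant for every player.
So the Nash equilibrium is full contribution by all 6; the group earns 6 × (22 × 0.36 + 4.2 × 22) = 601.92.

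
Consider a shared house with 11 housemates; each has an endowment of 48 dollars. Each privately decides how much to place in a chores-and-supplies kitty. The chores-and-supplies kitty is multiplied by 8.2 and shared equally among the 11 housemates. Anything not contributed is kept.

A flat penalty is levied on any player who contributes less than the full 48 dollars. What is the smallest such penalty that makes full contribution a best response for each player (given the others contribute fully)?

Given the others contribute fully, the best deviation is to contribute 0 (any partial contribution still incurs the fine and gives up units whose private return 0.7455 is below 1).
Deviating from 48 to 0 saves 48 dollars but forfeits the deviator's share of the drop in the chores-and-supplies kitty: 8.2/11 × 48 = 35.78.
So the deviation gain is 48 − 35.78 = 12.22, and the fine must be at least 12.22 dollars to wipe it out.

12.22 dollars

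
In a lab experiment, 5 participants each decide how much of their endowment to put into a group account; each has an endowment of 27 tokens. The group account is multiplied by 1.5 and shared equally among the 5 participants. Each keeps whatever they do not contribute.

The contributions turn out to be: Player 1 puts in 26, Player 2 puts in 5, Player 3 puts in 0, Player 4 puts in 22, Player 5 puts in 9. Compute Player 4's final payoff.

Total contributed: 26 + 5 + 0 + 22 + 9 = 62.
Each receives 1.5 × 62 / 5 = 18.60 from the group account.
Player 4 keeps 27 − 22 = 5, so Player 4's payoff is 5 + 18.60 = 23.60.

23.60 tokens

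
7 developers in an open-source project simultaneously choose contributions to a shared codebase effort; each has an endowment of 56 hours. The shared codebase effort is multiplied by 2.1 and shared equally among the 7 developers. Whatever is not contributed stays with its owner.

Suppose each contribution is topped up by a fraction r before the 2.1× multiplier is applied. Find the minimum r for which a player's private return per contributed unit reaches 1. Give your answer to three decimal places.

2.333

With matching at rate r, one contributed unit becomes (1 + r) in the shared codebase effort and returns 2.1 × (1 + r) / 7 to the contributor.
Setting this equal to 1: 1 + r = 7/2.1 = 3.3333.
So the minimum matching rate is r = 3.3333 − 1 = 2.333.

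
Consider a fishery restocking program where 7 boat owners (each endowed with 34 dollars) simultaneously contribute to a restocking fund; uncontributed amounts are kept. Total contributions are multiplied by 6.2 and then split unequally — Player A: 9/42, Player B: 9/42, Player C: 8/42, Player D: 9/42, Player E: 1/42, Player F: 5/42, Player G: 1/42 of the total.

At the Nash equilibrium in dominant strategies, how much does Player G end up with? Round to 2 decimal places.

54.08 dollars

A player with share s gets back 6.2·s per unit contributed, so full contribution is dominant for anyone with s > 1/6.2 = 0.1613 and zero contribution is dominant for anyone below.
Player A, Player B, Player C and Player D are above the threshold, contributing 34 each; the remaining 3 contribute 0. Total contributed: 136.
Player G keeps 34 and receives 6.2 × 136 × 1/42 = 20.08 from the restocking fund, for a payoff of 54.08.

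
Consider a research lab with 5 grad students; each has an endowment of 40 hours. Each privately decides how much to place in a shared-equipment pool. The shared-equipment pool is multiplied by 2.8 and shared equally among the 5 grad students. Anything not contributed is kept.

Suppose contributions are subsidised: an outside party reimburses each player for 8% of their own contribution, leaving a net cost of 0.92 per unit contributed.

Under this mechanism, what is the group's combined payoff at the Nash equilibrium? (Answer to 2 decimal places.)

200.00 hours

Even with the mechanism, each unit contributed returns only (2.8/5) / 0.92 = 0.6087 per unit of net cost, so contributing nothing is still dominant.
At the Nash equilibrium no one contributes; group total payoff = 5 × 40 = 200.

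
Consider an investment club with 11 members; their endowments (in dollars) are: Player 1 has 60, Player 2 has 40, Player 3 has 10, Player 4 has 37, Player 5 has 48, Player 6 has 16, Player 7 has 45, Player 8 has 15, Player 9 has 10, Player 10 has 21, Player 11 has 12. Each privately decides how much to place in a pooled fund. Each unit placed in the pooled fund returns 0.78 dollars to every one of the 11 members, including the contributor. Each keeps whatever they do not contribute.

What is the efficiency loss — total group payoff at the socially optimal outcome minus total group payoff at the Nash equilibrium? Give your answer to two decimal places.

The private return per contributed unit is 0.78 < 1 for everyone, so the Nash equilibrium is zero contribution and the group total is Σ E_j = 60 + 40 + 10 + 37 + 48 + 16 + 45 + 15 + 10 + 21 + 12 = 314.
Each contributed unit returns 8.580 to the group, so the social optimum is full contribution by everyone: group total = 8.580 × 314 = 2694.12.
Efficiency loss = (8.580 − 1) × 314 = 2380.12.

2380.12 dollars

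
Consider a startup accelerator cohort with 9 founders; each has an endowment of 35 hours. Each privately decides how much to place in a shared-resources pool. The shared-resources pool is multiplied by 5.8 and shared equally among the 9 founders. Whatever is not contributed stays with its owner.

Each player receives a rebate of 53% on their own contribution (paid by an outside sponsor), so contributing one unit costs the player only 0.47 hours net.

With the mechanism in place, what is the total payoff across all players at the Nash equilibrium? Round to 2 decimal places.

With the mechanism, a contributed unit returns (5.8/9) / 0.47 = 1.3712 per unit of net cost to the contributor — now above 1 — so contributing fully is weakly dominant for every player.
So the Nash equilibrium is full contribution by all 9; the group earns 9 × (35 × 0.53 + 5.8 × 35) = 1993.95.

1993.95 hours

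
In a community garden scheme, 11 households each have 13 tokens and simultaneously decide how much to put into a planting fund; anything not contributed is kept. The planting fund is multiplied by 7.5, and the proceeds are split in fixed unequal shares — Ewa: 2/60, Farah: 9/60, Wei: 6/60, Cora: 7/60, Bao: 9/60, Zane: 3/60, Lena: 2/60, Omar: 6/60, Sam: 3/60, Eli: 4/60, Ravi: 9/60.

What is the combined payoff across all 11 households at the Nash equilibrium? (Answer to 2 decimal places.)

Each unit j contributes comes back to j as 7.5 × (j's share), so j prefers to contribute only if that share exceeds 1/7.5 = 0.1333; otherwise keeping the unit dominates.
The shares above 0.1333 belong to Farah, Bao and Ravi, contributing 13 each; the remaining 8 contribute 0. Total contributed: 39.
The planting fund pays out 7.5 × 39 = 292.50 in total (split across the unequal shares, but the aggregate is all that matters for the group sum).
The 8 free-riders keep 13 each, adding 104. Group total = 104 + 292.50 = 396.50.

396.50 tokens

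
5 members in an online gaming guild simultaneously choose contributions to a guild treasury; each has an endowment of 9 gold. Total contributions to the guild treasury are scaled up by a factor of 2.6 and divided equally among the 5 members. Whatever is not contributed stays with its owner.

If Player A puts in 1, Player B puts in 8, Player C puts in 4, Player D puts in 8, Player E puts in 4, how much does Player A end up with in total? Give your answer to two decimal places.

21.00 gold

Total contributed: 1 + 8 + 4 + 8 + 4 = 25.
Each receives 2.6 × 25 / 5 = 13.00 from the guild treasury.
Player A keeps 9 − 1 = 8, so Player A's payoff is 8 + 13.00 = 21.00.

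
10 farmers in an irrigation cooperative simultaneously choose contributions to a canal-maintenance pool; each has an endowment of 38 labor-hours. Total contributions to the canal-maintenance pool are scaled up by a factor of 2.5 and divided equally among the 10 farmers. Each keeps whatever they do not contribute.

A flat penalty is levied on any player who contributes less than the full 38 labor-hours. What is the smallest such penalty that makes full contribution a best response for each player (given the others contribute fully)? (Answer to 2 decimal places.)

Given the others contribute fully, the best deviation is to contribute 0 (any partial contribution still incurs the fine and gives up units whose private return 0.2500 is below 1).
Deviating from 38 to 0 saves 38 labor-hours but forfeits the deviator's share of the drop in the canal-maintenance pool: 2.5/10 × 38 = 9.50.
So the deviation gain is 38 − 9.50 = 28.50, and the fine must be at least 28.50 labor-hours to wipe it out.

28.50 labor-hours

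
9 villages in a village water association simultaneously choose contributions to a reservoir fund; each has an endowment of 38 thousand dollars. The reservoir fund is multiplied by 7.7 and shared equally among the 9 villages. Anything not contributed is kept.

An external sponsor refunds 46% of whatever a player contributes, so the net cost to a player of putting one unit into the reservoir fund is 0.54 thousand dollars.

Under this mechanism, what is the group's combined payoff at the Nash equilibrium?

The effective private return per unit is now (7.7/9) / 0.54 = 1.5844 > 1, so every player's dominant strategy flips to full contribution.
At the Nash equilibrium everyone contributes 38. Group total payoff = 9 × (38 × 0.46 + 7.7 × 38) = 2790.72.

2790.72 thousand dollars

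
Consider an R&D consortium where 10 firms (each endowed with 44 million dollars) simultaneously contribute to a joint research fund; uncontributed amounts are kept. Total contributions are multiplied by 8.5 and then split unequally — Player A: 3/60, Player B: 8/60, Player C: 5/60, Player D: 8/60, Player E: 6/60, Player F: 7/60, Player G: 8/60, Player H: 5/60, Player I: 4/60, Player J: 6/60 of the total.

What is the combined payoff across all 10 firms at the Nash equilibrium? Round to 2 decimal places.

For player j, contributing a unit is worthwhile iff 8.5 × (j's share) ≥ 1, i.e. iff j's share is at least 0.1176.
The shares above 0.1176 belong to Player B, Player D and Player G, contributing 44 each; the remaining 7 contribute 0. Total contributed: 132.
The joint research fund pays out 8.5 × 132 = 1122.00 in total (split across the unequal shares, but the aggregate is all that matters for the group sum).
The 7 free-riders keep 44 each, adding 308. Group total = 308 + 1122.00 = 1430.00.

1430.00 million dollars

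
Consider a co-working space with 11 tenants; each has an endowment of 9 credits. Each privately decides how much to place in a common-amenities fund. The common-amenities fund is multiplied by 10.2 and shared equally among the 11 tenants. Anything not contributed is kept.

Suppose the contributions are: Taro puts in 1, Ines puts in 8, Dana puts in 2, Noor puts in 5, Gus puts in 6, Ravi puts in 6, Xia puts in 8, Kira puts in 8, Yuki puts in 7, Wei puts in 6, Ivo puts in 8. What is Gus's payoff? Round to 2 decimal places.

Total contributed: 1 + 8 + 2 + 5 + 6 + 6 + 8 + 8 + 7 + 6 + 8 = 65.
Each receives 10.2 × 65 / 11 = 60.27 from the common-amenities fund.
Gus keeps 9 − 6 = 3, so Gus's payoff is 3 + 60.27 = 63.27.

63.27 credits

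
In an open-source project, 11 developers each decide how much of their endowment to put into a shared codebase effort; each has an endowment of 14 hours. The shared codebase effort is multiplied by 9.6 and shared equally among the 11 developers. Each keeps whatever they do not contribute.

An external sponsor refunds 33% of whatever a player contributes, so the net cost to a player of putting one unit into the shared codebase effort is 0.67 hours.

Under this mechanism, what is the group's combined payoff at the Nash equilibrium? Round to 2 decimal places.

Under the mechanism each unit contributed yields (9.6/11) / 0.67 = 1.3026 back to its contributor per unit of net cost, which exceeds 1, making full contribution the dominant choice for everyone.
At the Nash equilibrium everyone contributes 14. Group total payoff = 11 × (14 × 0.33 + 9.6 × 14) = 1529.22.

1529.22 hours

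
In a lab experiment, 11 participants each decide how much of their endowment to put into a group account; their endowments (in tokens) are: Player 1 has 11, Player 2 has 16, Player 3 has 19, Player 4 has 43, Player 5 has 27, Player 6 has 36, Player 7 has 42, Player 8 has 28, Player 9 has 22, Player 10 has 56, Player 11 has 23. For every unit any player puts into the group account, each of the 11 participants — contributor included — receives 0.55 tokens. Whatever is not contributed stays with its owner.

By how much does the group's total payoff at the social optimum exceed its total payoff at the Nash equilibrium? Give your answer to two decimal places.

1631.15 tokens

The private return per contributed unit is 0.55 < 1 for everyone, so the Nash equilibrium is zero contribution and the group total is Σ E_j = 11 + 16 + 19 + 43 + 27 + 36 + 42 + 28 + 22 + 56 + 23 = 323.
Each contributed unit returns 6.050 to the group, so the social optimum is full contribution by everyone: group total = 6.050 × 323 = 1954.15.
Efficiency loss = (6.050 − 1) × 323 = 1631.15.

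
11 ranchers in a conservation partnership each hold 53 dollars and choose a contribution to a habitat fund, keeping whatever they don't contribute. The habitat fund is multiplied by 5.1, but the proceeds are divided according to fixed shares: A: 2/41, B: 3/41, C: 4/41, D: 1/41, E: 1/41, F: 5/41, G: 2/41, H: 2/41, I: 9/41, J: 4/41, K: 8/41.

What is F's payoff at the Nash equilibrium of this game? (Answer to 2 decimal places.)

85.96 dollars

A player with share s gets back 5.1·s per unit contributed, so full contribution is dominant for anyone with s > 1/5.1 = 0.1961 and zero contribution is dominant for anyone below.
The only share above 0.1961 is I's 9/41, contributing 53; the remaining 10 contribute 0. Total contributed: 53.
F keeps 53 and receives 5.1 × 53 × 5/41 = 32.96 from the habitat fund, for a payoff of 85.96.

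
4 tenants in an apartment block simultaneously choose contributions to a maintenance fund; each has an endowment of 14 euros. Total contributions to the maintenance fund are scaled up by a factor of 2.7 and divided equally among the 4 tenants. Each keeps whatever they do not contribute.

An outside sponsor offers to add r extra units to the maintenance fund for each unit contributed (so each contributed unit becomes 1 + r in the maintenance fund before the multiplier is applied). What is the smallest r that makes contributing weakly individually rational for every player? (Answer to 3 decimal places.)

0.481

With matching at rate r, one contributed unit becomes (1 + r) in the maintenance fund and returns 2.7 × (1 + r) / 4 to the contributor.
Setting this equal to 1: 1 + r = 4/2.7 = 1.4815.
So the minimum matching rate is r = 1.4815 − 1 = 0.481.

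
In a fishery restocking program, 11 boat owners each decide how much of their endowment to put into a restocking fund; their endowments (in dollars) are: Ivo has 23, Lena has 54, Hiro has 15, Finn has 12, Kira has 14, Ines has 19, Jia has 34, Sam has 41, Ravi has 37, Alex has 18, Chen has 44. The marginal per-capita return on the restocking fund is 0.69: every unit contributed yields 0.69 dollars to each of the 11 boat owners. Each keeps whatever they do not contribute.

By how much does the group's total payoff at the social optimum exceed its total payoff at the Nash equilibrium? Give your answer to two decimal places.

2049.49 dollars

The private return per contributed unit is 0.69 < 1 for everyone, so the Nash equilibrium is zero contribution and the group total is Σ E_j = 23 + 54 + 15 + 12 + 14 + 19 + 34 + 41 + 37 + 18 + 44 = 311.
Each contributed unit returns 7.590 to the group, so the social optimum is full contribution by everyone: group total = 7.590 × 311 = 2360.49.
Efficiency loss = (7.590 − 1) × 311 = 2049.49.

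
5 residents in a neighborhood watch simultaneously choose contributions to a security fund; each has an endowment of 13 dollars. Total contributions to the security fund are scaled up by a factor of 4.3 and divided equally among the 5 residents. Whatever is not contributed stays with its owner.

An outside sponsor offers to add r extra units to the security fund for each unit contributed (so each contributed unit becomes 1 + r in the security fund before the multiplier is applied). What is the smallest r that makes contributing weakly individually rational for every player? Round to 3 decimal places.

With matching at rate r, one contributed unit becomes (1 + r) in the security fund and returns 4.3 × (1 + r) / 5 to the contributor.
Setting this equal to 1: 1 + r = 5/4.3 = 1.1628.
So the minimum matching rate is r = 1.1628 − 1 = 0.163.

0.163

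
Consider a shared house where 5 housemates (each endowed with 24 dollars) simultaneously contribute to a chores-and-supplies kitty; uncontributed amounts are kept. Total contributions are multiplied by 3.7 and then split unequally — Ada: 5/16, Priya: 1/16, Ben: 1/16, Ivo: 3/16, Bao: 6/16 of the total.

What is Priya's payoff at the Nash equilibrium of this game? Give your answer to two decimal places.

35.10 dollars

For player j, contributing a unit is worthwhile iff 3.7 × (j's share) ≥ 1, i.e. iff j's share is at least 0.2703.
Ada and Bao clear that bar, contributing 24 each; the remaining 3 contribute 0. Total contributed: 48.
Priya keeps 24 and receives 3.7 × 48 × 1/16 = 11.10 from the chores-and-supplies kitty, for a payoff of 35.10.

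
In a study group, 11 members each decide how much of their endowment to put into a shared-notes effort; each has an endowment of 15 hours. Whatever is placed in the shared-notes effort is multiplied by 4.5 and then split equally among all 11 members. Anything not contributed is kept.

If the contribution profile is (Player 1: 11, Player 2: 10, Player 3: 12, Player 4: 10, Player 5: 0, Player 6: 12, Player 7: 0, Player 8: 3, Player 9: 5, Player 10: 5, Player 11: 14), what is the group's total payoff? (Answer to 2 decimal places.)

452.00 hours

Total contributed: 11 + 10 + 12 + 10 + 0 + 12 + 0 + 3 + 5 + 5 + 14 = 82; total kept: 11 × 15 − 82 = 83.
The shared-notes effort pays out 4.5 × 82 = 369.00 in aggregate.
Group total = 83 + 369.00 = 452.00.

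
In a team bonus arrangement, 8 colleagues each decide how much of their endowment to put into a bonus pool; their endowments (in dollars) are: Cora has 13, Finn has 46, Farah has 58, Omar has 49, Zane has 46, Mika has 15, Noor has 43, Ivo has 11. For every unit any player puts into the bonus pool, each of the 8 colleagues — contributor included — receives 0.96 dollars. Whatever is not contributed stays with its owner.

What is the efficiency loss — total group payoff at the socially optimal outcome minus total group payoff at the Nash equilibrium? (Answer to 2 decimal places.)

The private return per contributed unit is 0.96 < 1 for everyone, so the Nash equilibrium is zero contribution and the group total is Σ E_j = 13 + 46 + 58 + 49 + 46 + 15 + 43 + 11 = 281.
Each contributed unit returns 7.680 to the group, so the social optimum is full contribution by everyone: group total = 7.680 × 281 = 2158.08.
Efficiency loss = (7.680 − 1) × 281 = 1877.08.

1877.08 dollars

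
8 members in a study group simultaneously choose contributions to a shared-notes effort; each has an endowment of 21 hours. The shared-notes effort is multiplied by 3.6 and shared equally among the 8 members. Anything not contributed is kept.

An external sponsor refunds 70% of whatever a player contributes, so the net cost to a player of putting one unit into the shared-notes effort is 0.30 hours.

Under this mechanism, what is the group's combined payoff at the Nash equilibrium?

The effective private return per unit is now (3.6/8) / 0.30 = 1.5000 > 1, so every player's dominant strategy flips to full contribution.
So the Nash equilibrium is full contribution by all 8; the group earns 8 × (21 × 0.70 + 3.6 × 21) = 722.40.

722.40 hours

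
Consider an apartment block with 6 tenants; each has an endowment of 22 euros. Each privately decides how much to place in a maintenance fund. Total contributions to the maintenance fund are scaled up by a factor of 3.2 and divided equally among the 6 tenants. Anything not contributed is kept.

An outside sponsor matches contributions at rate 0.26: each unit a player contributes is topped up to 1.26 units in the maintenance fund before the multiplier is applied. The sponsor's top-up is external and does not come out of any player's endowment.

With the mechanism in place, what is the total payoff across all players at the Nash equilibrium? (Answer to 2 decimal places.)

Even with the mechanism, each unit contributed returns only 3.2 × 1.26 / 6 = 0.6720 per unit of net cost, so contributing nothing is still dominant.
At the Nash equilibrium no one contributes; group total payoff = 6 × 22 = 132.

132.00 euros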